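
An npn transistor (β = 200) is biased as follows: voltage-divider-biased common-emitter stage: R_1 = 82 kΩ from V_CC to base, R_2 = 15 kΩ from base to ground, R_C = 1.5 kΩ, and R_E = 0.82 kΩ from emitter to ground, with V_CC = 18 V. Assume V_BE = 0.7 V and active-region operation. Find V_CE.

V_CE ≈ 13 V

Thevenize the base divider: V_Th = V_CC·R_2/(R_1+R_2) = 18×15/97 = 2.78 V, R_Th = R_1‖R_2 = 12.7 kΩ.
Base-emitter loop: V_Th = I_B·R_Th + V_BE + (β+1)I_B·R_E, so I_B = (2.78 − 0.7) / (12.7 + 201×0.82) = 0.0117 mA.
I_C = β·I_B = 200×0.0117 = 2.35 mA, and I_E = (β+1)I_B = 2.36 mA.
V_CE = V_CC − I_C·R_C − I_E·R_E = 18 − 2.35×1.5 − 2.36×0.82 = 12.5 V.
V_CE = 12.5 V > 0.2 V confirms active-region operation.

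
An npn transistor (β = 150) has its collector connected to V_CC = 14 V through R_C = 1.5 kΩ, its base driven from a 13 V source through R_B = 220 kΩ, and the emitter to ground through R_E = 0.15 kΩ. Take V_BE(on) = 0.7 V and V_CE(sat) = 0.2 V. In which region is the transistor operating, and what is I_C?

active; I_C ≈ 7.6 mA

Assume active. Base-emitter loop: I_B = (V_BB − V_BE)/(R_B + (β+1)R_E) = (13 − 0.7)/(220 + 151×0.15) = 0.0507 mA.
I_C = β·I_B = 150×0.0507 = 7.6 mA.
V_CE = V_CC − I_C·R_C − I_E·R_E = 14 − 7.6×1.5 − 7.65×0.15 = 1.45 V > V_CE(sat), so the active-region assumption holds.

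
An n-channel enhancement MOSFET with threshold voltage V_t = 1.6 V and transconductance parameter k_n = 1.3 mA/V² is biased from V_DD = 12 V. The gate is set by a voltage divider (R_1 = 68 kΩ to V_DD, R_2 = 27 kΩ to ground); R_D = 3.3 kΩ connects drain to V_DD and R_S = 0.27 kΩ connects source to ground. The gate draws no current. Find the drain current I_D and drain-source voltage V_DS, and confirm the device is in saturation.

V_G = V_DD·R_2/(R_1+R_2) = 12×27/95 = 3.41 V.
Assume saturation: I_D = (k_n/2)(V_GS − V_t)² with V_GS = V_G − I_D·R_S = 3.41 − 0.27·I_D.
Substituting gives 0.0474·I_D² − 1.64·I_D + 2.13 = 0, with roots I_D = 1.36 or 33.2 mA.
The root I_D = 33.2 mA gives V_GS = -5.54 V ≤ V_t, so take I_D = 1.36 mA.
Then V_GS = 3.04 V and V_DS = V_DD − I_D(R_D+R_S) = 12 − 1.36×3.57 = 7.16 V.
Saturation requires V_DS ≥ V_GS − V_t = 1.44 V; 7.16 ≥ 1.44 ✓.

I_D ≈ 1.4 mA, V_DS ≈ 7.2 V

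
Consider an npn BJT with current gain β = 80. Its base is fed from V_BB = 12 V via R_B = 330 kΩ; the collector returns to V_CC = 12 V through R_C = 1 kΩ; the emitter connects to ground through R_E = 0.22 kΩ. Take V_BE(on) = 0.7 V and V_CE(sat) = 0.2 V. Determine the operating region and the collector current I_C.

active; I_C ≈ 2.6 mA

Assume active. Base-emitter loop: I_B = (V_BB − V_BE)/(R_B + (β+1)R_E) = (12 − 0.7)/(330 + 81×0.22) = 0.0325 mA.
I_C = β·I_B = 80×0.0325 = 2.6 mA.
V_CE = V_CC − I_C·R_C − I_E·R_E = 12 − 2.6×1 − 2.63×0.22 = 8.82 V > V_CE(sat), so the active-region assumption holds.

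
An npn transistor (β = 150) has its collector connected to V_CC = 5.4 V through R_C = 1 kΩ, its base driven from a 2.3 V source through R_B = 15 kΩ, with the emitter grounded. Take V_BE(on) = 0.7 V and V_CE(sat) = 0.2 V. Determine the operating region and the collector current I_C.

saturation; I_C ≈ 5.2 mA

Assume active: I_B = (2.3 − 0.7)/15 = 0.107 mA, giving I_C = β·I_B = 16 mA.
But then V_CE = 5.4 − 16×1 = -10.6 V < V_CE(sat) = 0.2 V — impossible in the active region.
So the transistor is saturated. With V_CE = 0.2 V, I_C = (V_CC − 0.2)/R_C = 5.2/1 = 5.2 mA.
Check: β·I_B = 16 mA > I_C = 5.2 mA, confirming saturation.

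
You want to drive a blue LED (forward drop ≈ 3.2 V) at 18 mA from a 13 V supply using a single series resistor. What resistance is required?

R ≈ 0.54 kΩ

The resistor drops V_S − V_D = 13 − 3.2 = 9.8 V at 18 mA.
R = 9.8 V / 18 mA = 0.544 kΩ.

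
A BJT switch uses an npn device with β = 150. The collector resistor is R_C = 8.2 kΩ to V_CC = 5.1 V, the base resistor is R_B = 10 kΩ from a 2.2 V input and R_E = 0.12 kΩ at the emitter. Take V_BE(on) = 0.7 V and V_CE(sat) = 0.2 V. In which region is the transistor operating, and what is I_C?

saturation; I_C ≈ 0.59 mA

Assume active: I_B = (2.2 − 0.7)/(10 + 151×0.12) = 0.0533 mA, I_C = β·I_B = 8 mA.
Then V_CE = 5.1 − 8×8.2 − 8.05×0.12 = -61.5 V < 0.2 V — the active assumption fails.
Re-solve with V_CE = 0.2 V. KCL at the emitter: V_E/R_E = (V_BB−0.7−V_E)/R_B + (V_CC−0.2−V_E)/R_C, giving V_E = 0.0874 V.
I_C = (V_CC − 0.2 − V_E)/R_C = (4.9 − 0.0874)/8.2 = 0.587 mA.
Check: I_B = (1.5 − 0.0874)/10 = 0.141 mA, and β·I_B = 21.2 mA > I_C, confirming saturation.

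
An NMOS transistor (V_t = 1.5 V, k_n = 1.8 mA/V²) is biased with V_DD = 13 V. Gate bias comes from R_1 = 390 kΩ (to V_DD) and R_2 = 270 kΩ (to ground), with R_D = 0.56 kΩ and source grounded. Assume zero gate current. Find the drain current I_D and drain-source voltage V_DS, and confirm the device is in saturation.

I_D ≈ 13 mA, V_DS ≈ 5.7 V

V_G = V_DD·R_2/(R_1+R_2) = 13×270/660 = 5.32 V. With the source grounded, V_GS = V_G = 5.32 V.
Assume saturation: I_D = (k_n/2)(V_GS − V_t)² = (1.8/2)×(5.32 − 1.5)² = 0.9×3.82² = 13.1 mA.
V_DS = V_DD − I_D·R_D = 13 − 13.1×0.56 = 5.65 V.
Saturation requires V_DS ≥ V_GS − V_t = 3.82 V; 5.65 ≥ 3.82 ✓.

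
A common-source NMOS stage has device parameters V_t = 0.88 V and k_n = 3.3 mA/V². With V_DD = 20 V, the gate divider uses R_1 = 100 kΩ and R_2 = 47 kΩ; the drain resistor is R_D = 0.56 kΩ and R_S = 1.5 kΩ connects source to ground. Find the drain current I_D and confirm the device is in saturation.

V_G = V_DD·R_2/(R_1+R_2) = 20×47/147 = 6.39 V.
Assume saturation: I_D = (k_n/2)(V_GS − V_t)² with V_GS = V_G − I_D·R_S = 6.39 − 1.5·I_D.
Substituting gives 3.71·I_D² − 28.3·I_D + 50.2 = 0, with roots I_D = 2.81 or 4.82 mA.
The root I_D = 4.82 mA gives V_GS = -0.828 V ≤ V_t, so take I_D = 2.81 mA.
Then V_GS = 2.18 V and V_DS = V_DD − I_D(R_D+R_S) = 20 − 2.81×2.06 = 14.2 V.
Saturation requires V_DS ≥ V_GS − V_t = 1.3 V; 14.2 ≥ 1.3 ✓.

I_D ≈ 2.8 mA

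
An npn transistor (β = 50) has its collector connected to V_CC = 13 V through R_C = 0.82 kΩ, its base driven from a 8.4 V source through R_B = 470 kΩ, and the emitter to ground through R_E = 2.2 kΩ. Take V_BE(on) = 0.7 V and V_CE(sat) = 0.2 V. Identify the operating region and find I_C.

active; I_C ≈ 0.66 mA

Assume active. Base-emitter loop: I_B = (V_BB − V_BE)/(R_B + (β+1)R_E) = (8.4 − 0.7)/(470 + 51×2.2) = 0.0132 mA.
I_C = β·I_B = 50×0.0132 = 0.661 mA.
V_CE = V_CC − I_C·R_C − I_E·R_E = 13 − 0.661×0.82 − 0.675×2.2 = 11 V > V_CE(sat), so the active-region assumption holds.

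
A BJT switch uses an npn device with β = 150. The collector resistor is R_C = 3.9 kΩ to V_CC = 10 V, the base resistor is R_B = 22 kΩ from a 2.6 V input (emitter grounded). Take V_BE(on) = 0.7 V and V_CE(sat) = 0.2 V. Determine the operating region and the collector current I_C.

saturation; I_C ≈ 2.5 mA

Assume active: I_B = (2.6 − 0.7)/22 = 0.0864 mA, giving I_C = β·I_B = 13 mA.
But then V_CE = 10 − 13×3.9 = -40.5 V < V_CE(sat) = 0.2 V — impossible in the active region.
So the transistor is saturated. With V_CE = 0.2 V, I_C = (V_CC − 0.2)/R_C = 9.8/3.9 = 2.51 mA.
Check: β·I_B = 13 mA > I_C = 2.51 mA, confirming saturation.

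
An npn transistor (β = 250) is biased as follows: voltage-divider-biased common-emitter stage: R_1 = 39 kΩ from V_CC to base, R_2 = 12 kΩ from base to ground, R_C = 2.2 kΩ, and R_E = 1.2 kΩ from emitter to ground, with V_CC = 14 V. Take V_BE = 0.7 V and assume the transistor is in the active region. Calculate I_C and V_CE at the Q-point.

I_C ≈ 2.1 mA, V_CE ≈ 6.9 V

Thevenize the base divider: V_Th = V_CC·R_2/(R_1+R_2) = 14×12/51 = 3.29 V, R_Th = R_1‖R_2 = 9.18 kΩ.
Base-emitter loop: V_Th = I_B·R_Th + V_BE + (β+1)I_B·R_E, so I_B = (3.29 − 0.7) / (9.18 + 251×1.2) = 0.00836 mA.
I_C = β·I_B = 250×0.00836 = 2.09 mA, and I_E = (β+1)I_B = 2.1 mA.
V_CE = V_CC − I_C·R_C − I_E·R_E = 14 − 2.09×2.2 − 2.1×1.2 = 6.89 V.
V_CE = 6.89 V > 0.2 V confirms active-region operation.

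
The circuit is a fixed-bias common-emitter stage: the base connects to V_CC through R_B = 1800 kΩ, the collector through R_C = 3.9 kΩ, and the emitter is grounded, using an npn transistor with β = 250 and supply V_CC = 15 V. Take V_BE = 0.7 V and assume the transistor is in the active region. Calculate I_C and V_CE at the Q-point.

I_C ≈ 2 mA, V_CE ≈ 7.3 V

Base loop: V_CC = I_B·R_B + V_BE, so I_B = (15 − 0.7)/1800 kΩ = 0.00794 mA.
In the active region I_C = β·I_B = 250 × 0.00794 = 1.99 mA.
Collector loop: V_CE = V_CC − I_C·R_C = 15 − 1.99×3.9 = 7.25 V.
Since V_CE = 7.25 V > V_CE(sat) ≈ 0.2 V, the transistor is in the active region as assumed.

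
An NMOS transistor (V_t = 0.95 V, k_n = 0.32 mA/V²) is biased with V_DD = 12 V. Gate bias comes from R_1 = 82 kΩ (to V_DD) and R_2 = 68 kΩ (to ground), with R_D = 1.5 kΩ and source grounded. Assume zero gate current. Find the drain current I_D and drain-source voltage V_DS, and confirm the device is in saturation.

I_D ≈ 3.2 mA, V_DS ≈ 7.2 V

V_G = V_DD·R_2/(R_1+R_2) = 12×68/150 = 5.44 V. With the source grounded, V_GS = V_G = 5.44 V.
Assume saturation: I_D = (k_n/2)(V_GS − V_t)² = (0.32/2)×(5.44 − 0.95)² = 0.16×4.49² = 3.23 mA.
V_DS = V_DD − I_D·R_D = 12 − 3.23×1.5 = 7.16 V.
Saturation requires V_DS ≥ V_GS − V_t = 4.49 V; 7.16 ≥ 4.49 ✓.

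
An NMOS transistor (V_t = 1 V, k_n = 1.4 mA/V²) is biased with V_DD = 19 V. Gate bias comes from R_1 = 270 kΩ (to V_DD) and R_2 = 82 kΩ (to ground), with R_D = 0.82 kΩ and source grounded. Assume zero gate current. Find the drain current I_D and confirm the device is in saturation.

I_D ≈ 8.2 mA

V_G = V_DD·R_2/(R_1+R_2) = 19×82/352 = 4.43 V. With the source grounded, V_GS = V_G = 4.43 V.
Assume saturation: I_D = (k_n/2)(V_GS − V_t)² = (1.4/2)×(4.43 − 1)² = 0.7×3.43² = 8.22 mA.
V_DS = V_DD − I_D·R_D = 19 − 8.22×0.82 = 12.3 V.
Saturation requires V_DS ≥ V_GS − V_t = 3.43 V; 12.3 ≥ 3.43 ✓.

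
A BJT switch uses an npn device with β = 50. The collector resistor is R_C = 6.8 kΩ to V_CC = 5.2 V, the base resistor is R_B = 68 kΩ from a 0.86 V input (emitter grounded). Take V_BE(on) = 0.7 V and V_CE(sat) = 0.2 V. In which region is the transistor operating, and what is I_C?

Assume active. Base-emitter loop: I_B = (V_BB − V_BE)/R_B = (0.86 − 0.7)/68 = 0.00235 mA.
I_C = β·I_B = 50×0.00235 = 0.118 mA.
V_CE = V_CC − I_C·R_C = 5.2 − 0.118×6.8 = 4.4 V > V_CE(sat), so the active-region assumption holds.

active; I_C ≈ 0.12 mA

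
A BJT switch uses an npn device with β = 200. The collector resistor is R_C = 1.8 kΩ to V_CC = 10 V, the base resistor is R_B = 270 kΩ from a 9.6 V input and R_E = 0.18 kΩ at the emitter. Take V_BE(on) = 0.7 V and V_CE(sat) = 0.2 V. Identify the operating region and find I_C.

Assume active: I_B = (9.6 − 0.7)/(270 + 201×0.18) = 0.0291 mA, I_C = β·I_B = 5.81 mA.
Then V_CE = 10 − 5.81×1.8 − 5.84×0.18 = -1.52 V < 0.2 V — the active assumption fails.
Re-solve with V_CE = 0.2 V. KCL at the emitter: V_E/R_E = (V_BB−0.7−V_E)/R_B + (V_CC−0.2−V_E)/R_C, giving V_E = 0.896 V.
I_C = (V_CC − 0.2 − V_E)/R_C = (9.8 − 0.896)/1.8 = 4.95 mA.
Check: I_B = (8.9 − 0.896)/270 = 0.0296 mA, and β·I_B = 5.93 mA > I_C, confirming saturation.

saturation; I_C ≈ 4.9 mA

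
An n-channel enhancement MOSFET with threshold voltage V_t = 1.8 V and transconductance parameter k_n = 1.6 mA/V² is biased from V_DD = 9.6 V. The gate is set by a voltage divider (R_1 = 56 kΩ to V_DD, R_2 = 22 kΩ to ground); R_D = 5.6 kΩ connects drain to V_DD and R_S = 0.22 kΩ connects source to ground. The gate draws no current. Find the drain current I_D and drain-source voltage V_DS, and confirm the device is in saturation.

V_G = V_DD·R_2/(R_1+R_2) = 9.6×22/78 = 2.71 V.
Assume saturation: I_D = (k_n/2)(V_GS − V_t)² with V_GS = V_G − I_D·R_S = 2.71 − 0.22·I_D.
Substituting gives 0.0387·I_D² − 1.32·I_D + 0.659 = 0, with roots I_D = 0.507 or 33.6 mA.
The root I_D = 33.6 mA gives V_GS = -4.68 V ≤ V_t, so take I_D = 0.507 mA.
Then V_GS = 2.6 V and V_DS = V_DD − I_D(R_D+R_S) = 9.6 − 0.507×5.82 = 6.65 V.
Saturation requires V_DS ≥ V_GS − V_t = 0.796 V; 6.65 ≥ 0.796 ✓.

I_D ≈ 0.51 mA, V_DS ≈ 6.6 V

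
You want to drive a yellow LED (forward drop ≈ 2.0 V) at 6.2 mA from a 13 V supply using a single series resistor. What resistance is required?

R ≈ 1.8 kΩ

The resistor drops V_S − V_D = 13 − 2.0 = 11 V at 6.2 mA.
R = 11 V / 6.2 mA = 1.77 kΩ.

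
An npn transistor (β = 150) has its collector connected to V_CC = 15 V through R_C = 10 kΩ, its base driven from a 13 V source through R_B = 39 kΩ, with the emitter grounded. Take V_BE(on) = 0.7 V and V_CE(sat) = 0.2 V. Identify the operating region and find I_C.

Assume active: I_B = (13 − 0.7)/39 = 0.315 mA, giving I_C = β·I_B = 47.3 mA.
But then V_CE = 15 − 47.3×10 = -458 V < V_CE(sat) = 0.2 V — impossible in the active region.
So the transistor is saturated. With V_CE = 0.2 V, I_C = (V_CC − 0.2)/R_C = 14.8/10 = 1.48 mA.
Check: β·I_B = 47.3 mA > I_C = 1.48 mA, confirming saturation.

saturation; I_C ≈ 1.5 mA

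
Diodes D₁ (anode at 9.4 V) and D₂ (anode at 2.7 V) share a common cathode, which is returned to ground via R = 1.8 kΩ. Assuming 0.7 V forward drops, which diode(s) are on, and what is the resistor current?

Assume both conduct. Then node N would need to be at both 9.4−0.7 = 8.7 V and 2.7−0.7 = 2 V, which is impossible.
Assume only D₁ conducts: V_N = 9.4 − 0.7 = 8.7 V, so I_R = 8.7/1.8 = 4.83 mA.
Check D₂: its anode-to-cathode voltage is 2.7 − 8.7 = -6 V < 0.7 V, so it is off. The assumption is consistent.

Only D₁ conducts; I_R ≈ 4.8 mA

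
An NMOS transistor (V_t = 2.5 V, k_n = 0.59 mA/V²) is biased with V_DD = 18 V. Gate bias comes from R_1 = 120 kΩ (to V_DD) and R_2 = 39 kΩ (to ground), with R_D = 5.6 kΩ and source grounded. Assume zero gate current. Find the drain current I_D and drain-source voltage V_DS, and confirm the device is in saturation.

V_G = V_DD·R_2/(R_1+R_2) = 18×39/159 = 4.42 V. With the source grounded, V_GS = V_G = 4.42 V.
Assume saturation: I_D = (k_n/2)(V_GS − V_t)² = (0.59/2)×(4.42 − 2.5)² = 0.295×1.92² = 1.08 mA.
V_DS = V_DD − I_D·R_D = 18 − 1.08×5.6 = 11.9 V.
Saturation requires V_DS ≥ V_GS − V_t = 1.92 V; 11.9 ≥ 1.92 ✓.

I_D ≈ 1.1 mA, V_DS ≈ 12 V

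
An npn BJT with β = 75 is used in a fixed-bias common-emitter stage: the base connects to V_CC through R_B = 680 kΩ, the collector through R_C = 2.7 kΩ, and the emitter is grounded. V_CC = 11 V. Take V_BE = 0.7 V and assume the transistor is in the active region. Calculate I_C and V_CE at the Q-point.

Base loop: V_CC = I_B·R_B + V_BE, so I_B = (11 − 0.7)/680 kΩ = 0.0151 mA.
In the active region I_C = β·I_B = 75 × 0.0151 = 1.14 mA.
Collector loop: V_CE = V_CC − I_C·R_C = 11 − 1.14×2.7 = 7.93 V.
Since V_CE = 7.93 V > V_CE(sat) ≈ 0.2 V, the transistor is in the active region as assumed.

I_C ≈ 1.1 mA, V_CE ≈ 7.9 V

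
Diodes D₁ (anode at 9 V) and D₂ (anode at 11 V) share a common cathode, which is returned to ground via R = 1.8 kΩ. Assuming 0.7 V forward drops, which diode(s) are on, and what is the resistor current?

Only D₂ conducts; I_R ≈ 5.7 mA

Assume both conduct. Then node N would need to be at both 9−0.7 = 8.3 V and 11−0.7 = 10.3 V, which is impossible.
Assume only D₂ conducts: V_N = 11 − 0.7 = 10.3 V, so I_R = 10.3/1.8 = 5.72 mA.
Check D₁: its anode-to-cathode voltage is 9 − 10.3 = -1.3 V < 0.7 V, so it is off. The assumption is consistent.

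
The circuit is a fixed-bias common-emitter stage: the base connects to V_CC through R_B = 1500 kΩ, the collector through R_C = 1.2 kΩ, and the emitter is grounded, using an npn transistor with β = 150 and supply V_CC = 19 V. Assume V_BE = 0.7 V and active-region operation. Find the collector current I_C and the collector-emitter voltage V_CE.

I_C ≈ 1.8 mA, V_CE ≈ 17 V

Base loop: V_CC = I_B·R_B + V_BE, so I_B = (19 − 0.7)/1500 kΩ = 0.0122 mA.
In the active region I_C = β·I_B = 150 × 0.0122 = 1.83 mA.
Collector loop: V_CE = V_CC − I_C·R_C = 19 − 1.83×1.2 = 16.8 V.
Since V_CE = 16.8 V > V_CE(sat) ≈ 0.2 V, the transistor is in the active region as assumed.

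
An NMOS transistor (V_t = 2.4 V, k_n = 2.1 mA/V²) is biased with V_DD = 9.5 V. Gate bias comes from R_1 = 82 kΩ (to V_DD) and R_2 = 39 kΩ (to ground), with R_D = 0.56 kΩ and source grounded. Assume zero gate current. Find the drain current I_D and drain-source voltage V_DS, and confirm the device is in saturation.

I_D ≈ 0.46 mA, V_DS ≈ 9.2 V

V_G = V_DD·R_2/(R_1+R_2) = 9.5×39/121 = 3.06 V. With the source grounded, V_GS = V_G = 3.06 V.
Assume saturation: I_D = (k_n/2)(V_GS − V_t)² = (2.1/2)×(3.06 − 2.4)² = 1.05×0.662² = 0.46 mA.
V_DS = V_DD − I_D·R_D = 9.5 − 0.46×0.56 = 9.24 V.
Saturation requires V_DS ≥ V_GS − V_t = 0.662 V; 9.24 ≥ 0.662 ✓.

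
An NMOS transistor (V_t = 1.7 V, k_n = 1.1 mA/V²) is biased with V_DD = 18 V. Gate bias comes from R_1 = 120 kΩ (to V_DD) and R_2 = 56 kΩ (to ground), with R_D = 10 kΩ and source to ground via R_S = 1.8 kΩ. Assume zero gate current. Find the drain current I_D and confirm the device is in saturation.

I_D ≈ 1.4 mA

V_G = V_DD·R_2/(R_1+R_2) = 18×56/176 = 5.73 V.
Assume saturation: I_D = (k_n/2)(V_GS − V_t)² with V_GS = V_G − I_D·R_S = 5.73 − 1.8·I_D.
Substituting gives 1.78·I_D² − 8.97·I_D + 8.92 = 0, with roots I_D = 1.36 or 3.67 mA.
The root I_D = 3.67 mA gives V_GS = -0.884 V ≤ V_t, so take I_D = 1.36 mA.
Then V_GS = 3.27 V and V_DS = V_DD − I_D(R_D+R_S) = 18 − 1.36×11.8 = 1.92 V.
Saturation requires V_DS ≥ V_GS − V_t = 1.57 V; 1.92 ≥ 1.57 ✓.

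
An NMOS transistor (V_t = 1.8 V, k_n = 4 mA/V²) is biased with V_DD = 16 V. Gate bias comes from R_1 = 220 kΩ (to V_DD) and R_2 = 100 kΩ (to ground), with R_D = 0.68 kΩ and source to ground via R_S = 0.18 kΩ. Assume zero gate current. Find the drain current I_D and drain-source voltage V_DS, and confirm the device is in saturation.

I_D ≈ 7.2 mA, V_DS ≈ 9.8 V

V_G = V_DD·R_2/(R_1+R_2) = 16×100/320 = 5 V.
Assume saturation: I_D = (k_n/2)(V_GS − V_t)² with V_GS = V_G − I_D·R_S = 5 − 0.18·I_D.
Substituting gives 0.0648·I_D² − 3.3·I_D + 20.5 = 0, with roots I_D = 7.22 or 43.8 mA.
The root I_D = 43.8 mA gives V_GS = -2.88 V ≤ V_t, so take I_D = 7.22 mA.
Then V_GS = 3.7 V and V_DS = V_DD − I_D(R_D+R_S) = 16 − 7.22×0.86 = 9.79 V.
Saturation requires V_DS ≥ V_GS − V_t = 1.9 V; 9.79 ≥ 1.9 ✓.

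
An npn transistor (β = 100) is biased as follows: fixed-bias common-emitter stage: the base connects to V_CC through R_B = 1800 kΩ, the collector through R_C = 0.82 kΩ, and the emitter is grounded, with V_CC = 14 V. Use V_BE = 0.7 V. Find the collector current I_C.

I_C ≈ 0.74 mA

Base loop: V_CC = I_B·R_B + V_BE, so I_B = (14 − 0.7)/1800 kΩ = 0.00739 mA.
In the active region I_C = β·I_B = 100 × 0.00739 = 0.739 mA.
Collector loop: V_CE = V_CC − I_C·R_C = 14 − 0.739×0.82 = 13.4 V.
Since V_CE = 13.4 V > V_CE(sat) ≈ 0.2 V, the transistor is in the active region as assumed.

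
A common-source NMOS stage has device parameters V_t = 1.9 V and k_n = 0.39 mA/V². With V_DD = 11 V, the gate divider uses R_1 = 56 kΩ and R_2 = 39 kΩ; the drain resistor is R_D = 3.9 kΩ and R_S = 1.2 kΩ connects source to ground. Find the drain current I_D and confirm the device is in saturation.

V_G = V_DD·R_2/(R_1+R_2) = 11×39/95 = 4.52 V.
Assume saturation: I_D = (k_n/2)(V_GS − V_t)² with V_GS = V_G − I_D·R_S = 4.52 − 1.2·I_D.
Substituting gives 0.281·I_D² − 2.22·I_D + 1.33 = 0, with roots I_D = 0.654 or 7.27 mA.
The root I_D = 7.27 mA gives V_GS = -4.2 V ≤ V_t, so take I_D = 0.654 mA.
Then V_GS = 3.73 V and V_DS = V_DD − I_D(R_D+R_S) = 11 − 0.654×5.1 = 7.67 V.
Saturation requires V_DS ≥ V_GS − V_t = 1.83 V; 7.67 ≥ 1.83 ✓.

I_D ≈ 0.65 mA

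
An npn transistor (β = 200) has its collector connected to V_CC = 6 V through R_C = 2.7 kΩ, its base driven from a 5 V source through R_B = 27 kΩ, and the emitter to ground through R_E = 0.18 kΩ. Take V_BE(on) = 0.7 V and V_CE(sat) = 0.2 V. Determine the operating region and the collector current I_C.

saturation; I_C ≈ 2 mA

Assume active: I_B = (5 − 0.7)/(27 + 201×0.18) = 0.0681 mA, I_C = β·I_B = 13.6 mA.
Then V_CE = 6 − 13.6×2.7 − 13.7×0.18 = -33.2 V < 0.2 V — the active assumption fails.
Re-solve with V_CE = 0.2 V. KCL at the emitter: V_E/R_E = (V_BB−0.7−V_E)/R_B + (V_CC−0.2−V_E)/R_C, giving V_E = 0.387 V.
I_C = (V_CC − 0.2 − V_E)/R_C = (5.8 − 0.387)/2.7 = 2 mA.
Check: I_B = (4.3 − 0.387)/27 = 0.145 mA, and β·I_B = 29 mA > I_C, confirming saturation.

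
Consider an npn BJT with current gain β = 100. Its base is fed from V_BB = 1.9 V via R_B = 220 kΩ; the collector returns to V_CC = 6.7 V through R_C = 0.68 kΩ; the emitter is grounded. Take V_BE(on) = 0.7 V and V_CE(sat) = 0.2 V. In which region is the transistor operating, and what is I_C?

active; I_C ≈ 0.55 mA

Assume active. Base-emitter loop: I_B = (V_BB − V_BE)/R_B = (1.9 − 0.7)/220 = 0.00545 mA.
I_C = β·I_B = 100×0.00545 = 0.545 mA.
V_CE = V_CC − I_C·R_C = 6.7 − 0.545×0.68 = 6.33 V > V_CE(sat), so the active-region assumption holds.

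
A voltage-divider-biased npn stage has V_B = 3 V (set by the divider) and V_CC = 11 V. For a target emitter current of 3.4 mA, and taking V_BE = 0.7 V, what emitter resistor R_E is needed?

R_E ≈ 0.68 kΩ

V_E = V_B − V_BE = 3 − 0.7 = 2.3 V.
R_E = V_E / I_E = 2.3 / 3.4 = 0.676 kΩ.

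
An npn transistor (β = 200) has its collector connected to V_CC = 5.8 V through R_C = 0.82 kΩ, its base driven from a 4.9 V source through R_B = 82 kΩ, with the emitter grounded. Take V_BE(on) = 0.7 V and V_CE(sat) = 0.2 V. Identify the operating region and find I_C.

Assume active: I_B = (4.9 − 0.7)/82 = 0.0512 mA, giving I_C = β·I_B = 10.2 mA.
But then V_CE = 5.8 − 10.2×0.82 = -2.6 V < V_CE(sat) = 0.2 V — impossible in the active region.
So the transistor is saturated. With V_CE = 0.2 V, I_C = (V_CC − 0.2)/R_C = 5.6/0.82 = 6.83 mA.
Check: β·I_B = 10.2 mA > I_C = 6.83 mA, confirming saturation.

saturation; I_C ≈ 6.8 mA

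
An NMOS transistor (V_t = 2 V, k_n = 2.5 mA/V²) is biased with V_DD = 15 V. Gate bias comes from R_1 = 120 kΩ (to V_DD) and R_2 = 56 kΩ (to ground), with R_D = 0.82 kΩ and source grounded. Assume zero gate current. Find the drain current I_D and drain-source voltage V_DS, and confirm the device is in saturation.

V_G = V_DD·R_2/(R_1+R_2) = 15×56/176 = 4.77 V. With the source grounded, V_GS = V_G = 4.77 V.
Assume saturation: I_D = (k_n/2)(V_GS − V_t)² = (2.5/2)×(4.77 − 2)² = 1.25×2.77² = 9.61 mA.
V_DS = V_DD − I_D·R_D = 15 − 9.61×0.82 = 7.12 V.
Saturation requires V_DS ≥ V_GS − V_t = 2.77 V; 7.12 ≥ 2.77 ✓.

I_D ≈ 9.6 mA, V_DS ≈ 7.1 V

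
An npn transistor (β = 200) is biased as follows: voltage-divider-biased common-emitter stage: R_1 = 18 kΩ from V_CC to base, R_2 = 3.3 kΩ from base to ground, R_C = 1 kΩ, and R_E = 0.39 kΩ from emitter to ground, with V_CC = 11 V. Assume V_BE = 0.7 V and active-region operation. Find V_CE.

Thevenize the base divider: V_Th = V_CC·R_2/(R_1+R_2) = 11×3.3/21.3 = 1.7 V, R_Th = R_1‖R_2 = 2.79 kΩ.
Base-emitter loop: V_Th = I_B·R_Th + V_BE + (β+1)I_B·R_E, so I_B = (1.7 − 0.7) / (2.79 + 201×0.39) = 0.0124 mA.
I_C = β·I_B = 200×0.0124 = 2.47 mA, and I_E = (β+1)I_B = 2.49 mA.
V_CE = V_CC − I_C·R_C − I_E·R_E = 11 − 2.47×1 − 2.49×0.39 = 7.56 V.
V_CE = 7.56 V > 0.2 V confirms active-region operation.

V_CE ≈ 7.6 V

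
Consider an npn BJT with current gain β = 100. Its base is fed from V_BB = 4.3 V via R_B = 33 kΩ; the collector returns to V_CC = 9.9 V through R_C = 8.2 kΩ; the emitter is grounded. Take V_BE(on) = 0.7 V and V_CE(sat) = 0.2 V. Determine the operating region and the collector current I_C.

Assume active: I_B = (4.3 − 0.7)/33 = 0.109 mA, giving I_C = β·I_B = 10.9 mA.
But then V_CE = 9.9 − 10.9×8.2 = -79.6 V < V_CE(sat) = 0.2 V — impossible in the active region.
So the transistor is saturated. With V_CE = 0.2 V, I_C = (V_CC − 0.2)/R_C = 9.7/8.2 = 1.18 mA.
Check: β·I_B = 10.9 mA > I_C = 1.18 mA, confirming saturation.

saturation; I_C ≈ 1.2 mA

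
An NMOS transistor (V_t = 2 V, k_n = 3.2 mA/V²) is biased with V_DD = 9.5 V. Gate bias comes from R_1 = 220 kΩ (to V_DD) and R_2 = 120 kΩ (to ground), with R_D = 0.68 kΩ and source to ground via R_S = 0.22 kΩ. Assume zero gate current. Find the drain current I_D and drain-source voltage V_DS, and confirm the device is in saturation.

V_G = V_DD·R_2/(R_1+R_2) = 9.5×120/340 = 3.35 V.
Assume saturation: I_D = (k_n/2)(V_GS − V_t)² with V_GS = V_G − I_D·R_S = 3.35 − 0.22·I_D.
Substituting gives 0.0774·I_D² − 1.95·I_D + 2.93 = 0, with roots I_D = 1.6 or 23.6 mA.
The root I_D = 23.6 mA gives V_GS = -1.84 V ≤ V_t, so take I_D = 1.6 mA.
Then V_GS = 3 V and V_DS = V_DD − I_D(R_D+R_S) = 9.5 − 1.6×0.9 = 8.06 V.
Saturation requires V_DS ≥ V_GS − V_t = 1 V; 8.06 ≥ 1 ✓.

I_D ≈ 1.6 mA, V_DS ≈ 8.1 V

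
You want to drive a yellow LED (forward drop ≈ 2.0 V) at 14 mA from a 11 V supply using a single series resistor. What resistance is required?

R ≈ 0.64 kΩ

The resistor drops V_S − V_D = 11 − 2.0 = 9 V at 14 mA.
R = 9 V / 14 mA = 0.643 kΩ.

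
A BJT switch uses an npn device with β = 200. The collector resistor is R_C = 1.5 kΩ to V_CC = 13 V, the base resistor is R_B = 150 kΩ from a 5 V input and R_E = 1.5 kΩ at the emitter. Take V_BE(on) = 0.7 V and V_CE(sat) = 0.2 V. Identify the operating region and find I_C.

active; I_C ≈ 1.9 mA

Assume active. Base-emitter loop: I_B = (V_BB − V_BE)/(R_B + (β+1)R_E) = (5 − 0.7)/(150 + 201×1.5) = 0.00952 mA.
I_C = β·I_B = 200×0.00952 = 1.9 mA.
V_CE = V_CC − I_C·R_C − I_E·R_E = 13 − 1.9×1.5 − 1.91×1.5 = 7.27 V > V_CE(sat), so the active-region assumption holds.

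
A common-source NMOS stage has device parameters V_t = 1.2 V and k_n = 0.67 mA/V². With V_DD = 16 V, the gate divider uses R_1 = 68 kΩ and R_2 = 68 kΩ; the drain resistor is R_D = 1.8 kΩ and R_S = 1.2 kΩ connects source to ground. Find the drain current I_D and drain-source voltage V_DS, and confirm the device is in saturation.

V_G = V_DD·R_2/(R_1+R_2) = 16×68/136 = 8 V.
Assume saturation: I_D = (k_n/2)(V_GS − V_t)² with V_GS = V_G − I_D·R_S = 8 − 1.2·I_D.
Substituting gives 0.482·I_D² − 6.47·I_D + 15.5 = 0, with roots I_D = 3.12 or 10.3 mA.
The root I_D = 10.3 mA gives V_GS = -4.34 V ≤ V_t, so take I_D = 3.12 mA.
Then V_GS = 4.25 V and V_DS = V_DD − I_D(R_D+R_S) = 16 − 3.12×3 = 6.63 V.
Saturation requires V_DS ≥ V_GS − V_t = 3.05 V; 6.63 ≥ 3.05 ✓.

I_D ≈ 3.1 mA, V_DS ≈ 6.6 V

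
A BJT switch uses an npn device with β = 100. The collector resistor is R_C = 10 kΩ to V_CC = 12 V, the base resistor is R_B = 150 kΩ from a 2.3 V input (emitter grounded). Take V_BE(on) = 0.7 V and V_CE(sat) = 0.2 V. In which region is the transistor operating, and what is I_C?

Assume active. Base-emitter loop: I_B = (V_BB − V_BE)/R_B = (2.3 − 0.7)/150 = 0.0107 mA.
I_C = β·I_B = 100×0.0107 = 1.07 mA.
V_CE = V_CC − I_C·R_C = 12 − 1.07×10 = 1.33 V > V_CE(sat), so the active-region assumption holds.

active; I_C ≈ 1.1 mA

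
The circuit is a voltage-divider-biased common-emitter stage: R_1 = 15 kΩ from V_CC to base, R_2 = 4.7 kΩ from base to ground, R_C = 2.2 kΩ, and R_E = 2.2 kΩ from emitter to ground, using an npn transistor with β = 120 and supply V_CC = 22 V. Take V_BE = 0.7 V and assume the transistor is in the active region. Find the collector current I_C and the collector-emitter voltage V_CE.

Thevenize the base divider: V_Th = V_CC·R_2/(R_1+R_2) = 22×4.7/19.7 = 5.25 V, R_Th = R_1‖R_2 = 3.58 kΩ.
Base-emitter loop: V_Th = I_B·R_Th + V_BE + (β+1)I_B·R_E, so I_B = (5.25 − 0.7) / (3.58 + 121×2.2) = 0.0169 mA.
I_C = β·I_B = 120×0.0169 = 2.02 mA, and I_E = (β+1)I_B = 2.04 mA.
V_CE = V_CC − I_C·R_C − I_E·R_E = 22 − 2.02×2.2 − 2.04×2.2 = 13.1 V.
V_CE = 13.1 V > 0.2 V confirms active-region operation.

I_C ≈ 2 mA, V_CE ≈ 13 V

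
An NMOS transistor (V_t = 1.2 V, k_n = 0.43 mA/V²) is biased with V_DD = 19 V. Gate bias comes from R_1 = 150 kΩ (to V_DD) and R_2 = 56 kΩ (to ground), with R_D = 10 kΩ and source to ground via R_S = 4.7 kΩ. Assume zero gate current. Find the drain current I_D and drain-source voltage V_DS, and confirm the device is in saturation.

I_D ≈ 0.51 mA, V_DS ≈ 11 V

V_G = V_DD·R_2/(R_1+R_2) = 19×56/206 = 5.17 V.
Assume saturation: I_D = (k_n/2)(V_GS − V_t)² with V_GS = V_G − I_D·R_S = 5.17 − 4.7·I_D.
Substituting gives 4.75·I_D² − 9.01·I_D + 3.38 = 0, with roots I_D = 0.514 or 1.38 mA.
The root I_D = 1.38 mA gives V_GS = -1.34 V ≤ V_t, so take I_D = 0.514 mA.
Then V_GS = 2.75 V and V_DS = V_DD − I_D(R_D+R_S) = 19 − 0.514×14.7 = 11.4 V.
Saturation requires V_DS ≥ V_GS − V_t = 1.55 V; 11.4 ≥ 1.55 ✓.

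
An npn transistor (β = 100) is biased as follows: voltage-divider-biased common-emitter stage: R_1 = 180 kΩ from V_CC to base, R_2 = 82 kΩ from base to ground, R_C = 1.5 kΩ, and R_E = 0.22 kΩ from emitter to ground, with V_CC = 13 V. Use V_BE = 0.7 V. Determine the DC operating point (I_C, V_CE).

Thevenize the base divider: V_Th = V_CC·R_2/(R_1+R_2) = 13×82/262 = 4.07 V, R_Th = R_1‖R_2 = 56.3 kΩ.
Base-emitter loop: V_Th = I_B·R_Th + V_BE + (β+1)I_B·R_E, so I_B = (4.07 − 0.7) / (56.3 + 101×0.22) = 0.0429 mA.
I_C = β·I_B = 100×0.0429 = 4.29 mA, and I_E = (β+1)I_B = 4.33 mA.
V_CE = V_CC − I_C·R_C − I_E·R_E = 13 − 4.29×1.5 − 4.33×0.22 = 5.61 V.
V_CE = 5.61 V > 0.2 V confirms active-region operation.

I_C ≈ 4.3 mA, V_CE ≈ 5.6 V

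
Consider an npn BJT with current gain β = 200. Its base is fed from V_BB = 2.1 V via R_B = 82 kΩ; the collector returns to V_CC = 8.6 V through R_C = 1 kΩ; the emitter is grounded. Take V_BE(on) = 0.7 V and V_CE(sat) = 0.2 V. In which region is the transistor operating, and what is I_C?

active; I_C ≈ 3.4 mA

Assume active. Base-emitter loop: I_B = (V_BB − V_BE)/R_B = (2.1 − 0.7)/82 = 0.0171 mA.
I_C = β·I_B = 200×0.0171 = 3.41 mA.
V_CE = V_CC − I_C·R_C = 8.6 − 3.41×1 = 5.19 V > V_CE(sat), so the active-region assumption holds.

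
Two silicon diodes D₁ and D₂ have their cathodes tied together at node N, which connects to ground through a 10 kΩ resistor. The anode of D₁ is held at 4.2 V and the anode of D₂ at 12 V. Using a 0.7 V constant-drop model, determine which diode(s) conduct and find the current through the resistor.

Only D₂ conducts; I_R ≈ 1.1 mA

Assume both conduct. Then node N would need to be at both 4.2−0.7 = 3.5 V and 12−0.7 = 11.3 V, which is impossible.
Assume only D₂ conducts: V_N = 12 − 0.7 = 11.3 V, so I_R = 11.3/10 = 1.13 mA.
Check D₁: its anode-to-cathode voltage is 4.2 − 11.3 = -7.1 V < 0.7 V, so it is off. The assumption is consistent.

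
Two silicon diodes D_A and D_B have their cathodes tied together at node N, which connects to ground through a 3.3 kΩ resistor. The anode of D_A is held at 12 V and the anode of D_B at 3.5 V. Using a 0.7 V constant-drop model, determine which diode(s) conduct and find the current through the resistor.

Only D_A conducts; I_R ≈ 3.4 mA

Assume both conduct. Then node N would need to be at both 12−0.7 = 11.3 V and 3.5−0.7 = 2.8 V, which is impossible.
Assume only D_A conducts: V_N = 12 − 0.7 = 11.3 V, so I_R = 11.3/3.3 = 3.42 mA.
Check D_B: its anode-to-cathode voltage is 3.5 − 11.3 = -7.8 V < 0.7 V, so it is off. The assumption is consistent.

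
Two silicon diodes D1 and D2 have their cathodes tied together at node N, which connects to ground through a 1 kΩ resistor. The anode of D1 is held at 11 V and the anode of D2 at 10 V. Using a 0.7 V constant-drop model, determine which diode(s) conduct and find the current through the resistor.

Only D1 conducts; I_R ≈ 10 mA

Assume both conduct. Then node N would need to be at both 11−0.7 = 10.3 V and 10−0.7 = 9.3 V, which is impossible.
Assume only D1 conducts: V_N = 11 − 0.7 = 10.3 V, so I_R = 10.3/1 = 10.3 mA.
Check D2: its anode-to-cathode voltage is 10 − 10.3 = -0.3 V < 0.7 V, so it is off. The assumption is consistent.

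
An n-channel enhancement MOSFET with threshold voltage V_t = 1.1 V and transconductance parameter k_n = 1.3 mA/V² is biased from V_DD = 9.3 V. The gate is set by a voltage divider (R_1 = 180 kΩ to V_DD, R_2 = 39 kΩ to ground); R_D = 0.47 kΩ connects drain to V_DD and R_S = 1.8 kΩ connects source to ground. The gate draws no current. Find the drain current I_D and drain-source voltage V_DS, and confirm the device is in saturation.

V_G = V_DD·R_2/(R_1+R_2) = 9.3×39/219 = 1.66 V.
Assume saturation: I_D = (k_n/2)(V_GS − V_t)² with V_GS = V_G − I_D·R_S = 1.66 − 1.8·I_D.
Substituting gives 2.11·I_D² − 2.3·I_D + 0.201 = 0, with roots I_D = 0.0958 or 0.997 mA.
The root I_D = 0.997 mA gives V_GS = -0.139 V ≤ V_t, so take I_D = 0.0958 mA.
Then V_GS = 1.48 V and V_DS = V_DD − I_D(R_D+R_S) = 9.3 − 0.0958×2.27 = 9.08 V.
Saturation requires V_DS ≥ V_GS − V_t = 0.384 V; 9.08 ≥ 0.384 ✓.

I_D ≈ 0.096 mA, V_DS ≈ 9.1 V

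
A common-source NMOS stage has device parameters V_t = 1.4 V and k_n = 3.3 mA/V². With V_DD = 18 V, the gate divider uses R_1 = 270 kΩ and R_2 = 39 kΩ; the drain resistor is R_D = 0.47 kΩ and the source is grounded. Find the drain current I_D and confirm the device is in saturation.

V_G = V_DD·R_2/(R_1+R_2) = 18×39/309 = 2.27 V. With the source grounded, V_GS = V_G = 2.27 V.
Assume saturation: I_D = (k_n/2)(V_GS − V_t)² = (3.3/2)×(2.27 − 1.4)² = 1.65×0.872² = 1.25 mA.
V_DS = V_DD − I_D·R_D = 18 − 1.25×0.47 = 17.4 V.
Saturation requires V_DS ≥ V_GS − V_t = 0.872 V; 17.4 ≥ 0.872 ✓.

I_D ≈ 1.3 mA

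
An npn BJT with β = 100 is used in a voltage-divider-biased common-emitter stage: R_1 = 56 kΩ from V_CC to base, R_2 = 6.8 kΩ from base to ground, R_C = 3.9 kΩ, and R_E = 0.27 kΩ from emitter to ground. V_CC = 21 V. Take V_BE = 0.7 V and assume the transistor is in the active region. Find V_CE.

Thevenize the base divider: V_Th = V_CC·R_2/(R_1+R_2) = 21×6.8/62.8 = 2.27 V, R_Th = R_1‖R_2 = 6.06 kΩ.
Base-emitter loop: V_Th = I_B·R_Th + V_BE + (β+1)I_B·R_E, so I_B = (2.27 − 0.7) / (6.06 + 101×0.27) = 0.0472 mA.
I_C = β·I_B = 100×0.0472 = 4.72 mA, and I_E = (β+1)I_B = 4.77 mA.
V_CE = V_CC − I_C·R_C − I_E·R_E = 21 − 4.72×3.9 − 4.77×0.27 = 1.3 V.
V_CE = 1.3 V > 0.2 V confirms active-region operation.

V_CE ≈ 1.3 V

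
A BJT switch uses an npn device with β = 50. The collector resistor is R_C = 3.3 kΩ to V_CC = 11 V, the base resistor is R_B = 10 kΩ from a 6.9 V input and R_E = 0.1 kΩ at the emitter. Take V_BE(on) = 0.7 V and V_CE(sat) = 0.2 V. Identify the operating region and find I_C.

Assume active: I_B = (6.9 − 0.7)/(10 + 51×0.1) = 0.411 mA, I_C = β·I_B = 20.5 mA.
Then V_CE = 11 − 20.5×3.3 − 20.9×0.1 = -58.8 V < 0.2 V — the active assumption fails.
Re-solve with V_CE = 0.2 V. KCL at the emitter: V_E/R_E = (V_BB−0.7−V_E)/R_B + (V_CC−0.2−V_E)/R_C, giving V_E = 0.374 V.
I_C = (V_CC − 0.2 − V_E)/R_C = (10.8 − 0.374)/3.3 = 3.16 mA.
Check: I_B = (6.2 − 0.374)/10 = 0.583 mA, and β·I_B = 29.1 mA > I_C, confirming saturation.

saturation; I_C ≈ 3.2 mA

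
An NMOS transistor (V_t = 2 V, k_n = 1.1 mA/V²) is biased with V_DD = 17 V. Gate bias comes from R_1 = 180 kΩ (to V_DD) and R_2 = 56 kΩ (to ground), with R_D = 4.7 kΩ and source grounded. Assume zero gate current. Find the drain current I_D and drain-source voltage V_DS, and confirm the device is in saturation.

V_G = V_DD·R_2/(R_1+R_2) = 17×56/236 = 4.03 V. With the source grounded, V_GS = V_G = 4.03 V.
Assume saturation: I_D = (k_n/2)(V_GS − V_t)² = (1.1/2)×(4.03 − 2)² = 0.55×2.03² = 2.28 mA.
V_DS = V_DD − I_D·R_D = 17 − 2.28×4.7 = 6.31 V.
Saturation requires V_DS ≥ V_GS − V_t = 2.03 V; 6.31 ≥ 2.03 ✓.

I_D ≈ 2.3 mA, V_DS ≈ 6.3 V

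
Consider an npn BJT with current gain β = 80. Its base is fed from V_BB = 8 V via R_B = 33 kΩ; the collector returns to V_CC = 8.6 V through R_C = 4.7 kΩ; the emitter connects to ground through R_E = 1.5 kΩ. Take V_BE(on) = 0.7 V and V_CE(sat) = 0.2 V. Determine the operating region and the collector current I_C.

Assume active: I_B = (8 − 0.7)/(33 + 81×1.5) = 0.0472 mA, I_C = β·I_B = 3.78 mA.
Then V_CE = 8.6 − 3.78×4.7 − 3.83×1.5 = -14.9 V < 0.2 V — the active assumption fails.
Re-solve with V_CE = 0.2 V. KCL at the emitter: V_E/R_E = (V_BB−0.7−V_E)/R_B + (V_CC−0.2−V_E)/R_C, giving V_E = 2.21 V.
I_C = (V_CC − 0.2 − V_E)/R_C = (8.4 − 2.21)/4.7 = 1.32 mA.
Check: I_B = (7.3 − 2.21)/33 = 0.154 mA, and β·I_B = 12.3 mA > I_C, confirming saturation.

saturation; I_C ≈ 1.3 mA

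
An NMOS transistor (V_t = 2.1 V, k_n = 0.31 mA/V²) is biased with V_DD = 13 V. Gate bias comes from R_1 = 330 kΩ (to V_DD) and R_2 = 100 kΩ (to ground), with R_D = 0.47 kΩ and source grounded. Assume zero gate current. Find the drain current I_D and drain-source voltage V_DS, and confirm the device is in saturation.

V_G = V_DD·R_2/(R_1+R_2) = 13×100/430 = 3.02 V. With the source grounded, V_GS = V_G = 3.02 V.
Assume saturation: I_D = (k_n/2)(V_GS − V_t)² = (0.31/2)×(3.02 − 2.1)² = 0.155×0.923² = 0.132 mA.
V_DS = V_DD − I_D·R_D = 13 − 0.132×0.47 = 12.9 V.
Saturation requires V_DS ≥ V_GS − V_t = 0.923 V; 12.9 ≥ 0.923 ✓.

I_D ≈ 0.13 mA, V_DS ≈ 13 V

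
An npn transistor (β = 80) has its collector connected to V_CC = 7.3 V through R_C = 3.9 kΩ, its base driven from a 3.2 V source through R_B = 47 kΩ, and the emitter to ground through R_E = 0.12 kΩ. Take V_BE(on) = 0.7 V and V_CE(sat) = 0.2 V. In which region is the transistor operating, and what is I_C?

Assume active: I_B = (3.2 − 0.7)/(47 + 81×0.12) = 0.0441 mA, I_C = β·I_B = 3.53 mA.
Then V_CE = 7.3 − 3.53×3.9 − 3.57×0.12 = -6.88 V < 0.2 V — the active assumption fails.
Re-solve with V_CE = 0.2 V. KCL at the emitter: V_E/R_E = (V_BB−0.7−V_E)/R_B + (V_CC−0.2−V_E)/R_C, giving V_E = 0.218 V.
I_C = (V_CC − 0.2 − V_E)/R_C = (7.1 − 0.218)/3.9 = 1.76 mA.
Check: I_B = (2.5 − 0.218)/47 = 0.0486 mA, and β·I_B = 3.88 mA > I_C, confirming saturation.

saturation; I_C ≈ 1.8 mA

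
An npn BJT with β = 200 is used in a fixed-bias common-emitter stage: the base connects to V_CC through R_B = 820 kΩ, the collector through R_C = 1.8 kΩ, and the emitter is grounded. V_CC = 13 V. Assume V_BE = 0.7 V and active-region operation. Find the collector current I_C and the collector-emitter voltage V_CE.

Base loop: V_CC = I_B·R_B + V_BE, so I_B = (13 − 0.7)/820 kΩ = 0.015 mA.
In the active region I_C = β·I_B = 200 × 0.015 = 3 mA.
Collector loop: V_CE = V_CC − I_C·R_C = 13 − 3×1.8 = 7.6 V.
Since V_CE = 7.6 V > V_CE(sat) ≈ 0.2 V, the transistor is in the active region as assumed.

I_C ≈ 3 mA, V_CE ≈ 7.6 V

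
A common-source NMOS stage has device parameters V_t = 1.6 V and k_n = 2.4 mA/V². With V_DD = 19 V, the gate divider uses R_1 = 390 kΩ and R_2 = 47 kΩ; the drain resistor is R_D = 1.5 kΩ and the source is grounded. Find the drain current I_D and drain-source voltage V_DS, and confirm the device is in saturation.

I_D ≈ 0.24 mA, V_DS ≈ 19 V

V_G = V_DD·R_2/(R_1+R_2) = 19×47/437 = 2.04 V. With the source grounded, V_GS = V_G = 2.04 V.
Assume saturation: I_D = (k_n/2)(V_GS − V_t)² = (2.4/2)×(2.04 − 1.6)² = 1.2×0.443² = 0.236 mA.
V_DS = V_DD − I_D·R_D = 19 − 0.236×1.5 = 18.6 V.
Saturation requires V_DS ≥ V_GS − V_t = 0.443 V; 18.6 ≥ 0.443 ✓.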